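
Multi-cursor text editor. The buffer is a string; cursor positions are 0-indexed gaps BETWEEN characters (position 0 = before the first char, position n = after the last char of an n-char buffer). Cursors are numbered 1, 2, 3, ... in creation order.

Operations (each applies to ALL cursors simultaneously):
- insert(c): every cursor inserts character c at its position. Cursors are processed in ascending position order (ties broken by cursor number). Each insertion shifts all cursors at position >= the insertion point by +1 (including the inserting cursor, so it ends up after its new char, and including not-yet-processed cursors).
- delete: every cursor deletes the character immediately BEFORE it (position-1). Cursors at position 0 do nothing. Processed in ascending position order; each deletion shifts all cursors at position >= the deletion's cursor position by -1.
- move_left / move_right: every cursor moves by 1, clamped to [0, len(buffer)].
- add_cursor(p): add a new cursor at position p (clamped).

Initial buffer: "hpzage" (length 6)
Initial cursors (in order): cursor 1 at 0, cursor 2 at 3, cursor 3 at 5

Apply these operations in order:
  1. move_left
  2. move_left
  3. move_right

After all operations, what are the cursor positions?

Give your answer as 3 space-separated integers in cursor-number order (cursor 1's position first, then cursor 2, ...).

After op 1 (move_left): buffer="hpzage" (len 6), cursors c1@0 c2@2 c3@4, authorship ......
After op 2 (move_left): buffer="hpzage" (len 6), cursors c1@0 c2@1 c3@3, authorship ......
After op 3 (move_right): buffer="hpzage" (len 6), cursors c1@1 c2@2 c3@4, authorship ......

Answer: 1 2 4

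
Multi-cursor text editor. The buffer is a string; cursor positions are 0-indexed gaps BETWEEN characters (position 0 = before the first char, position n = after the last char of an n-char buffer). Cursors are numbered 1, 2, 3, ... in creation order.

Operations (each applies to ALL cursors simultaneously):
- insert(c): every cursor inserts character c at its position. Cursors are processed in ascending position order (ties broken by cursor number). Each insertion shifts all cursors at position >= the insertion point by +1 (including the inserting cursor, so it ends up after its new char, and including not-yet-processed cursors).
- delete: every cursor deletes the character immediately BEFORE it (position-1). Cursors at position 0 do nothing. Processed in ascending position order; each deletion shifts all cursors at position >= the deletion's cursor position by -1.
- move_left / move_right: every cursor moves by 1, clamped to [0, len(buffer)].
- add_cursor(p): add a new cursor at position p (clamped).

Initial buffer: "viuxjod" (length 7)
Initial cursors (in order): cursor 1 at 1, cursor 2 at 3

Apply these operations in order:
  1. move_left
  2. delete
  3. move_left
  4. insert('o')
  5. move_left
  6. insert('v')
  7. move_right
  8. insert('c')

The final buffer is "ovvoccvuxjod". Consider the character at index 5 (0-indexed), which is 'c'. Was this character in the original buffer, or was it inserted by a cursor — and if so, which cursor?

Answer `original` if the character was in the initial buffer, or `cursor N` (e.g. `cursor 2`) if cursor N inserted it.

Answer: cursor 2

Derivation:
After op 1 (move_left): buffer="viuxjod" (len 7), cursors c1@0 c2@2, authorship .......
After op 2 (delete): buffer="vuxjod" (len 6), cursors c1@0 c2@1, authorship ......
After op 3 (move_left): buffer="vuxjod" (len 6), cursors c1@0 c2@0, authorship ......
After op 4 (insert('o')): buffer="oovuxjod" (len 8), cursors c1@2 c2@2, authorship 12......
After op 5 (move_left): buffer="oovuxjod" (len 8), cursors c1@1 c2@1, authorship 12......
After op 6 (insert('v')): buffer="ovvovuxjod" (len 10), cursors c1@3 c2@3, authorship 1122......
After op 7 (move_right): buffer="ovvovuxjod" (len 10), cursors c1@4 c2@4, authorship 1122......
After op 8 (insert('c')): buffer="ovvoccvuxjod" (len 12), cursors c1@6 c2@6, authorship 112212......
Authorship (.=original, N=cursor N): 1 1 2 2 1 2 . . . . . .
Index 5: author = 2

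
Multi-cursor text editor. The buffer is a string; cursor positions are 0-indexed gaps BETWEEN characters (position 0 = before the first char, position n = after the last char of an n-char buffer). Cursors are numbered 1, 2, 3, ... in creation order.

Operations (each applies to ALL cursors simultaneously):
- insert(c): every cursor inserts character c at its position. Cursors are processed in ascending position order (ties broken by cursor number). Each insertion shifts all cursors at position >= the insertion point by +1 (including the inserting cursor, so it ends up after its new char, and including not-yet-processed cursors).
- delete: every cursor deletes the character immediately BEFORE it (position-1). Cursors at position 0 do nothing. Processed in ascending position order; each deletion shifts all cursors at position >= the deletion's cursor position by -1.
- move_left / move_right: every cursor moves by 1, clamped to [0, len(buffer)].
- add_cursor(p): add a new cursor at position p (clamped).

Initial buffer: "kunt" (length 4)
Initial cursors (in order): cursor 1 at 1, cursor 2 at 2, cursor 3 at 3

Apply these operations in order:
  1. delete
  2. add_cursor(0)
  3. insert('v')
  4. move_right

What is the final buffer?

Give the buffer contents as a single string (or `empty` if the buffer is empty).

Answer: vvvvt

Derivation:
After op 1 (delete): buffer="t" (len 1), cursors c1@0 c2@0 c3@0, authorship .
After op 2 (add_cursor(0)): buffer="t" (len 1), cursors c1@0 c2@0 c3@0 c4@0, authorship .
After op 3 (insert('v')): buffer="vvvvt" (len 5), cursors c1@4 c2@4 c3@4 c4@4, authorship 1234.
After op 4 (move_right): buffer="vvvvt" (len 5), cursors c1@5 c2@5 c3@5 c4@5, authorship 1234.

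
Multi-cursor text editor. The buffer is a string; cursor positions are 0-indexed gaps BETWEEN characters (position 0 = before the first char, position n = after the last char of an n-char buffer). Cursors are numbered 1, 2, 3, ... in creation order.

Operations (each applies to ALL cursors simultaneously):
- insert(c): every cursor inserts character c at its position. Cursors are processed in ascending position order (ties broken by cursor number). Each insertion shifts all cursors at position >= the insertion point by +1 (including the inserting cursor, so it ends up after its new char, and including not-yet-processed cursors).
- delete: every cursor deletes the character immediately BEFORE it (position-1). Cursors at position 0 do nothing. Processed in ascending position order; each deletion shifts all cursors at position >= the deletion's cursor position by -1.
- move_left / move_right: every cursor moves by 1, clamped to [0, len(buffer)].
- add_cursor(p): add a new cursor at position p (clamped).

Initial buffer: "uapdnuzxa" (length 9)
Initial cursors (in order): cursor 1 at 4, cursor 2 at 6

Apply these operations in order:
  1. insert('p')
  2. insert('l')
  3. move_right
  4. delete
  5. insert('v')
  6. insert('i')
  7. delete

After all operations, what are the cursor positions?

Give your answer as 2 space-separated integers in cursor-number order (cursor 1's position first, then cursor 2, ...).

After op 1 (insert('p')): buffer="uapdpnupzxa" (len 11), cursors c1@5 c2@8, authorship ....1..2...
After op 2 (insert('l')): buffer="uapdplnuplzxa" (len 13), cursors c1@6 c2@10, authorship ....11..22...
After op 3 (move_right): buffer="uapdplnuplzxa" (len 13), cursors c1@7 c2@11, authorship ....11..22...
After op 4 (delete): buffer="uapdpluplxa" (len 11), cursors c1@6 c2@9, authorship ....11.22..
After op 5 (insert('v')): buffer="uapdplvuplvxa" (len 13), cursors c1@7 c2@11, authorship ....111.222..
After op 6 (insert('i')): buffer="uapdplviuplvixa" (len 15), cursors c1@8 c2@13, authorship ....1111.2222..
After op 7 (delete): buffer="uapdplvuplvxa" (len 13), cursors c1@7 c2@11, authorship ....111.222..

Answer: 7 11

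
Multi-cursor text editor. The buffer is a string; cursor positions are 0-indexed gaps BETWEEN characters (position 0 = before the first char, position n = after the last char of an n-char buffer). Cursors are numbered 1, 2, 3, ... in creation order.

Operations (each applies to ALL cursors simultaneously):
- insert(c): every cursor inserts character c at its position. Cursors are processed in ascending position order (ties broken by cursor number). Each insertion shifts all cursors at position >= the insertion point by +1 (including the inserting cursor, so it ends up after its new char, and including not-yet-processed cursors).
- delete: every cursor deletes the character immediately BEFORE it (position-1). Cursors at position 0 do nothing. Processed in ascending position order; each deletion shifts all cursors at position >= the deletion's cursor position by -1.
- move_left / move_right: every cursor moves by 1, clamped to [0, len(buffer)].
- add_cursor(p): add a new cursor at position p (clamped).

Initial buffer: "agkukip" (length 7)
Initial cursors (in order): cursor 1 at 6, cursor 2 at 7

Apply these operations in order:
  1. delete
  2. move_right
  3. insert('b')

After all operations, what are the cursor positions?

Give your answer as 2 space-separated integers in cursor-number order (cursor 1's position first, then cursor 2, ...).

After op 1 (delete): buffer="agkuk" (len 5), cursors c1@5 c2@5, authorship .....
After op 2 (move_right): buffer="agkuk" (len 5), cursors c1@5 c2@5, authorship .....
After op 3 (insert('b')): buffer="agkukbb" (len 7), cursors c1@7 c2@7, authorship .....12

Answer: 7 7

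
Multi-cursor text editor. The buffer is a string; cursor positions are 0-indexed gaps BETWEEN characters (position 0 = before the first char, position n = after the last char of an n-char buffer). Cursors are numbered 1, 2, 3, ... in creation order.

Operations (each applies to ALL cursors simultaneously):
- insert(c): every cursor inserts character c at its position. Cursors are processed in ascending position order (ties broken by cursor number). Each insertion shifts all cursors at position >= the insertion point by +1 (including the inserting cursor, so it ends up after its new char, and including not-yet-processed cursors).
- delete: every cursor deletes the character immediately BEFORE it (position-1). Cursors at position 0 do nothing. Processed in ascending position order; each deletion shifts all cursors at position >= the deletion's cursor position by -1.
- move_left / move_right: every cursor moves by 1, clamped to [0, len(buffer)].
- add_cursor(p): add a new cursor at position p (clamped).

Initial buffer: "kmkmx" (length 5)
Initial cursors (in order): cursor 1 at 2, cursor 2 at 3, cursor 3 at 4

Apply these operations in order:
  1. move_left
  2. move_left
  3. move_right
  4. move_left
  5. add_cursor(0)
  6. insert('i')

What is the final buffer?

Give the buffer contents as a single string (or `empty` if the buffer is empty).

After op 1 (move_left): buffer="kmkmx" (len 5), cursors c1@1 c2@2 c3@3, authorship .....
After op 2 (move_left): buffer="kmkmx" (len 5), cursors c1@0 c2@1 c3@2, authorship .....
After op 3 (move_right): buffer="kmkmx" (len 5), cursors c1@1 c2@2 c3@3, authorship .....
After op 4 (move_left): buffer="kmkmx" (len 5), cursors c1@0 c2@1 c3@2, authorship .....
After op 5 (add_cursor(0)): buffer="kmkmx" (len 5), cursors c1@0 c4@0 c2@1 c3@2, authorship .....
After op 6 (insert('i')): buffer="iikimikmx" (len 9), cursors c1@2 c4@2 c2@4 c3@6, authorship 14.2.3...

Answer: iikimikmx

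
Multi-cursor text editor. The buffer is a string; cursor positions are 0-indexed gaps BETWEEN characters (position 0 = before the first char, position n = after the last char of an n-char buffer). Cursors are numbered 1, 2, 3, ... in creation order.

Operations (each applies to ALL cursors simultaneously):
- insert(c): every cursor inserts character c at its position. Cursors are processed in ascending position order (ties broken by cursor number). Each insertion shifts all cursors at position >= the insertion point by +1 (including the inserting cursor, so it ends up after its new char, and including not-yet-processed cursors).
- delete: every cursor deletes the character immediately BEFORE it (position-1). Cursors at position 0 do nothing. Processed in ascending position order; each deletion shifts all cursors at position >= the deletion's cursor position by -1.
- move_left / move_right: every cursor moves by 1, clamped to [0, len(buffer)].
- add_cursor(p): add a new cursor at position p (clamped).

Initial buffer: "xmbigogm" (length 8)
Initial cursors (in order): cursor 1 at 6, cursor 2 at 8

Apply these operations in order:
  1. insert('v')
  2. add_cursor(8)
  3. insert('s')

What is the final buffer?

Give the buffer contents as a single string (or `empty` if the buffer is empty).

After op 1 (insert('v')): buffer="xmbigovgmv" (len 10), cursors c1@7 c2@10, authorship ......1..2
After op 2 (add_cursor(8)): buffer="xmbigovgmv" (len 10), cursors c1@7 c3@8 c2@10, authorship ......1..2
After op 3 (insert('s')): buffer="xmbigovsgsmvs" (len 13), cursors c1@8 c3@10 c2@13, authorship ......11.3.22

Answer: xmbigovsgsmvs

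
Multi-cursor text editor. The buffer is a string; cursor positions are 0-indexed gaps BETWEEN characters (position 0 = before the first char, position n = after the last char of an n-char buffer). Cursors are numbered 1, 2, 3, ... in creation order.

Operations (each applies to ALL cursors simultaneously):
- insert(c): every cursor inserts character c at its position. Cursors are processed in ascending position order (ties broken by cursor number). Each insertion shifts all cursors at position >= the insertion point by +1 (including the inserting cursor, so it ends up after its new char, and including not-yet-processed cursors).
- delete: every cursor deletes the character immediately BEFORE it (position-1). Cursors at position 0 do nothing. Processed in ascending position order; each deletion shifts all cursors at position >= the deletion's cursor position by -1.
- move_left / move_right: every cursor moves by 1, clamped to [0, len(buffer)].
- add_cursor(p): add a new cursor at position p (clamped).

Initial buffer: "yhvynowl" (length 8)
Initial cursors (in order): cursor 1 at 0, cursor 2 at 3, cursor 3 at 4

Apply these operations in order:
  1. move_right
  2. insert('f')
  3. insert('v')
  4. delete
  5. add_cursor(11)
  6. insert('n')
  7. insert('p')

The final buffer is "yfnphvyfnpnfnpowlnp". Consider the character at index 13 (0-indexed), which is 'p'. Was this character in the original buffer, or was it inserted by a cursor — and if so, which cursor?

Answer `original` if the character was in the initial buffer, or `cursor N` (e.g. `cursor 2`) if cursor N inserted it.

After op 1 (move_right): buffer="yhvynowl" (len 8), cursors c1@1 c2@4 c3@5, authorship ........
After op 2 (insert('f')): buffer="yfhvyfnfowl" (len 11), cursors c1@2 c2@6 c3@8, authorship .1...2.3...
After op 3 (insert('v')): buffer="yfvhvyfvnfvowl" (len 14), cursors c1@3 c2@8 c3@11, authorship .11...22.33...
After op 4 (delete): buffer="yfhvyfnfowl" (len 11), cursors c1@2 c2@6 c3@8, authorship .1...2.3...
After op 5 (add_cursor(11)): buffer="yfhvyfnfowl" (len 11), cursors c1@2 c2@6 c3@8 c4@11, authorship .1...2.3...
After op 6 (insert('n')): buffer="yfnhvyfnnfnowln" (len 15), cursors c1@3 c2@8 c3@11 c4@15, authorship .11...22.33...4
After op 7 (insert('p')): buffer="yfnphvyfnpnfnpowlnp" (len 19), cursors c1@4 c2@10 c3@14 c4@19, authorship .111...222.333...44
Authorship (.=original, N=cursor N): . 1 1 1 . . . 2 2 2 . 3 3 3 . . . 4 4
Index 13: author = 3

Answer: cursor 3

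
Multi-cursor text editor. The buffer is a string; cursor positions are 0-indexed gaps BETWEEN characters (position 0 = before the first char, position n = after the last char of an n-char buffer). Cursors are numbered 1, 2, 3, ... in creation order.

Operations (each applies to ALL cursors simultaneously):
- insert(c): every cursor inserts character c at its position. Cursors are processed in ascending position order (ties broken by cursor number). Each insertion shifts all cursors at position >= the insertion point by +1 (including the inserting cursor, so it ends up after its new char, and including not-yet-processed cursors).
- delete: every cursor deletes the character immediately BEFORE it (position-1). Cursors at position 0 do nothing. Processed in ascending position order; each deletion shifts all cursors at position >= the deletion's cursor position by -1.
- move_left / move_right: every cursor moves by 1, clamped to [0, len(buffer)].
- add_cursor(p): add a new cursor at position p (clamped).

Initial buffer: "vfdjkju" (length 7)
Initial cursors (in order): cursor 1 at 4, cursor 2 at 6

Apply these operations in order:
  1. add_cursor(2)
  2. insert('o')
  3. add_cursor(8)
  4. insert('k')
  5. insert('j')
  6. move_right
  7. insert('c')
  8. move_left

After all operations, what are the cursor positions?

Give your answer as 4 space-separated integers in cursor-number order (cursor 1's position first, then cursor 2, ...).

After op 1 (add_cursor(2)): buffer="vfdjkju" (len 7), cursors c3@2 c1@4 c2@6, authorship .......
After op 2 (insert('o')): buffer="vfodjokjou" (len 10), cursors c3@3 c1@6 c2@9, authorship ..3..1..2.
After op 3 (add_cursor(8)): buffer="vfodjokjou" (len 10), cursors c3@3 c1@6 c4@8 c2@9, authorship ..3..1..2.
After op 4 (insert('k')): buffer="vfokdjokkjkoku" (len 14), cursors c3@4 c1@8 c4@11 c2@13, authorship ..33..11..422.
After op 5 (insert('j')): buffer="vfokjdjokjkjkjokju" (len 18), cursors c3@5 c1@10 c4@14 c2@17, authorship ..333..111..44222.
After op 6 (move_right): buffer="vfokjdjokjkjkjokju" (len 18), cursors c3@6 c1@11 c4@15 c2@18, authorship ..333..111..44222.
After op 7 (insert('c')): buffer="vfokjdcjokjkcjkjockjuc" (len 22), cursors c3@7 c1@13 c4@18 c2@22, authorship ..333.3.111.1.442422.2
After op 8 (move_left): buffer="vfokjdcjokjkcjkjockjuc" (len 22), cursors c3@6 c1@12 c4@17 c2@21, authorship ..333.3.111.1.442422.2

Answer: 12 21 6 17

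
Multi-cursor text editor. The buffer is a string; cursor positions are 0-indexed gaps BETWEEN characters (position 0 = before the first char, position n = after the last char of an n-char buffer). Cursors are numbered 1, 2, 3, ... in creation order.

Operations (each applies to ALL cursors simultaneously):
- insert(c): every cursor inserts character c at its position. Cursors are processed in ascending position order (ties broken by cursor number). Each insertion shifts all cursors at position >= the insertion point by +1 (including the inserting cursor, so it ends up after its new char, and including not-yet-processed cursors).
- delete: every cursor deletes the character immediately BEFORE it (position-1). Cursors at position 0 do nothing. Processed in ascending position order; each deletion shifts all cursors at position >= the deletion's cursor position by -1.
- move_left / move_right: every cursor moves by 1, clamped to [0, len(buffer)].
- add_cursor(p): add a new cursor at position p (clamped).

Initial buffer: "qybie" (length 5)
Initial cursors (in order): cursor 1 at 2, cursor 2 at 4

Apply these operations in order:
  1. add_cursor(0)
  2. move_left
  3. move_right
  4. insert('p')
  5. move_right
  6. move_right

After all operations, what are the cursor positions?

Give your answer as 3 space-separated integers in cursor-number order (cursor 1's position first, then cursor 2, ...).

After op 1 (add_cursor(0)): buffer="qybie" (len 5), cursors c3@0 c1@2 c2@4, authorship .....
After op 2 (move_left): buffer="qybie" (len 5), cursors c3@0 c1@1 c2@3, authorship .....
After op 3 (move_right): buffer="qybie" (len 5), cursors c3@1 c1@2 c2@4, authorship .....
After op 4 (insert('p')): buffer="qpypbipe" (len 8), cursors c3@2 c1@4 c2@7, authorship .3.1..2.
After op 5 (move_right): buffer="qpypbipe" (len 8), cursors c3@3 c1@5 c2@8, authorship .3.1..2.
After op 6 (move_right): buffer="qpypbipe" (len 8), cursors c3@4 c1@6 c2@8, authorship .3.1..2.

Answer: 6 8 4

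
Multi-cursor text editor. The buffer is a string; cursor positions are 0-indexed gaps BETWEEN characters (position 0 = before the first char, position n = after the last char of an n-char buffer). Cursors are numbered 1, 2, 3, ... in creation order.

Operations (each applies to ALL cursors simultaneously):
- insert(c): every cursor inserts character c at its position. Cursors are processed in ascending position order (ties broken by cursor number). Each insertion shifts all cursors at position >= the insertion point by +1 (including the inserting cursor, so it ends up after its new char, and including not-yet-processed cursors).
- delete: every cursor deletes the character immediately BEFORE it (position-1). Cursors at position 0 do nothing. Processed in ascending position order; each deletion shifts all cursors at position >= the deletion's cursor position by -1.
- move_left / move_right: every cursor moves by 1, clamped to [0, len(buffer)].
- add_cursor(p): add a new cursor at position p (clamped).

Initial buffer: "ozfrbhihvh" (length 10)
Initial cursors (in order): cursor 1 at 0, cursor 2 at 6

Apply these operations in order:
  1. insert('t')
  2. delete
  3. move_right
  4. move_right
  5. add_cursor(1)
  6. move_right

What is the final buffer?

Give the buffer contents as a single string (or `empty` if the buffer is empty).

After op 1 (insert('t')): buffer="tozfrbhtihvh" (len 12), cursors c1@1 c2@8, authorship 1......2....
After op 2 (delete): buffer="ozfrbhihvh" (len 10), cursors c1@0 c2@6, authorship ..........
After op 3 (move_right): buffer="ozfrbhihvh" (len 10), cursors c1@1 c2@7, authorship ..........
After op 4 (move_right): buffer="ozfrbhihvh" (len 10), cursors c1@2 c2@8, authorship ..........
After op 5 (add_cursor(1)): buffer="ozfrbhihvh" (len 10), cursors c3@1 c1@2 c2@8, authorship ..........
After op 6 (move_right): buffer="ozfrbhihvh" (len 10), cursors c3@2 c1@3 c2@9, authorship ..........

Answer: ozfrbhihvh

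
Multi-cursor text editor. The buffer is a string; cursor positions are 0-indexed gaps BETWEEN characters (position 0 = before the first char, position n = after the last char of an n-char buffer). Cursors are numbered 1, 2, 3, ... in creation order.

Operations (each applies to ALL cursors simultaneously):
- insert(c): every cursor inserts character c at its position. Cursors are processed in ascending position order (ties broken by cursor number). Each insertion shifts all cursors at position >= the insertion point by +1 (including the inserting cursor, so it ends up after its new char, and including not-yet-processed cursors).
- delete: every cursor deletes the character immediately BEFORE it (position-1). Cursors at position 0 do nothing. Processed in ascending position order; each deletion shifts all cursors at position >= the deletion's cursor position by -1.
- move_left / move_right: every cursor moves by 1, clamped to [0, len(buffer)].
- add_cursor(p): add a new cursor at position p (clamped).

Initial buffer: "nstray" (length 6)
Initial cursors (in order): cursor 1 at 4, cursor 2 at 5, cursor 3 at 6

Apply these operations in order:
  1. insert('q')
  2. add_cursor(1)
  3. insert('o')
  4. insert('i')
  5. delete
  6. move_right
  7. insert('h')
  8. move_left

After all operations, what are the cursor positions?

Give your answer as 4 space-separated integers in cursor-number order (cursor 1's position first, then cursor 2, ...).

Answer: 9 13 16 3

Derivation:
After op 1 (insert('q')): buffer="nstrqaqyq" (len 9), cursors c1@5 c2@7 c3@9, authorship ....1.2.3
After op 2 (add_cursor(1)): buffer="nstrqaqyq" (len 9), cursors c4@1 c1@5 c2@7 c3@9, authorship ....1.2.3
After op 3 (insert('o')): buffer="nostrqoaqoyqo" (len 13), cursors c4@2 c1@7 c2@10 c3@13, authorship .4...11.22.33
After op 4 (insert('i')): buffer="noistrqoiaqoiyqoi" (len 17), cursors c4@3 c1@9 c2@13 c3@17, authorship .44...111.222.333
After op 5 (delete): buffer="nostrqoaqoyqo" (len 13), cursors c4@2 c1@7 c2@10 c3@13, authorship .4...11.22.33
After op 6 (move_right): buffer="nostrqoaqoyqo" (len 13), cursors c4@3 c1@8 c2@11 c3@13, authorship .4...11.22.33
After op 7 (insert('h')): buffer="noshtrqoahqoyhqoh" (len 17), cursors c4@4 c1@10 c2@14 c3@17, authorship .4.4..11.122.2333
After op 8 (move_left): buffer="noshtrqoahqoyhqoh" (len 17), cursors c4@3 c1@9 c2@13 c3@16, authorship .4.4..11.122.2333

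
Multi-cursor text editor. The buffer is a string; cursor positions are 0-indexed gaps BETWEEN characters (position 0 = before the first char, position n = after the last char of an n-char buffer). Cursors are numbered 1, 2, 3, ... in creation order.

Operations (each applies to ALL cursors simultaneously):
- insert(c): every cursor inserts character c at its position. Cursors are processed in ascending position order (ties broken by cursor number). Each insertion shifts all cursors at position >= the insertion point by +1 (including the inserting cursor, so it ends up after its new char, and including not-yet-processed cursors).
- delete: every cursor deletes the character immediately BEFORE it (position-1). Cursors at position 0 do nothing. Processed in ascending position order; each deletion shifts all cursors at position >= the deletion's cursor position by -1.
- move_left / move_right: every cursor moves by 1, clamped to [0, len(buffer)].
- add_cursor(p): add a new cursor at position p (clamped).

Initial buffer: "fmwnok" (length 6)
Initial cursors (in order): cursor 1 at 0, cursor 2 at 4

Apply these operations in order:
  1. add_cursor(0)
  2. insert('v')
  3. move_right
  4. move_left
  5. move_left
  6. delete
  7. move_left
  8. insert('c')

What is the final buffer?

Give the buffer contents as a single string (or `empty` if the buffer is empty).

After op 1 (add_cursor(0)): buffer="fmwnok" (len 6), cursors c1@0 c3@0 c2@4, authorship ......
After op 2 (insert('v')): buffer="vvfmwnvok" (len 9), cursors c1@2 c3@2 c2@7, authorship 13....2..
After op 3 (move_right): buffer="vvfmwnvok" (len 9), cursors c1@3 c3@3 c2@8, authorship 13....2..
After op 4 (move_left): buffer="vvfmwnvok" (len 9), cursors c1@2 c3@2 c2@7, authorship 13....2..
After op 5 (move_left): buffer="vvfmwnvok" (len 9), cursors c1@1 c3@1 c2@6, authorship 13....2..
After op 6 (delete): buffer="vfmwvok" (len 7), cursors c1@0 c3@0 c2@4, authorship 3...2..
After op 7 (move_left): buffer="vfmwvok" (len 7), cursors c1@0 c3@0 c2@3, authorship 3...2..
After op 8 (insert('c')): buffer="ccvfmcwvok" (len 10), cursors c1@2 c3@2 c2@6, authorship 133..2.2..

Answer: ccvfmcwvok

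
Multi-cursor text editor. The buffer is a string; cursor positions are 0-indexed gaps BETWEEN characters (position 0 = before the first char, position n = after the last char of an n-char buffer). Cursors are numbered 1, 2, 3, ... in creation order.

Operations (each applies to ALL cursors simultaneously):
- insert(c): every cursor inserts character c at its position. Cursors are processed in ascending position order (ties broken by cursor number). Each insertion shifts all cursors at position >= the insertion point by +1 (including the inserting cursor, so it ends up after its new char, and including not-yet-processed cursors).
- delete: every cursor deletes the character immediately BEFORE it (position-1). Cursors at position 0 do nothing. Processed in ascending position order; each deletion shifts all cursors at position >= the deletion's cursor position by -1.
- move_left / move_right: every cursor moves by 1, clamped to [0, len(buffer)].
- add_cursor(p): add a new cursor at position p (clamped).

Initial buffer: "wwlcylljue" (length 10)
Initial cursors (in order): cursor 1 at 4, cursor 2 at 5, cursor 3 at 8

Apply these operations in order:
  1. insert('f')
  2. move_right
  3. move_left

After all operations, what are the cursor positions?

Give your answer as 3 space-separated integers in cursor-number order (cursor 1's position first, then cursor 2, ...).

After op 1 (insert('f')): buffer="wwlcfyflljfue" (len 13), cursors c1@5 c2@7 c3@11, authorship ....1.2...3..
After op 2 (move_right): buffer="wwlcfyflljfue" (len 13), cursors c1@6 c2@8 c3@12, authorship ....1.2...3..
After op 3 (move_left): buffer="wwlcfyflljfue" (len 13), cursors c1@5 c2@7 c3@11, authorship ....1.2...3..

Answer: 5 7 11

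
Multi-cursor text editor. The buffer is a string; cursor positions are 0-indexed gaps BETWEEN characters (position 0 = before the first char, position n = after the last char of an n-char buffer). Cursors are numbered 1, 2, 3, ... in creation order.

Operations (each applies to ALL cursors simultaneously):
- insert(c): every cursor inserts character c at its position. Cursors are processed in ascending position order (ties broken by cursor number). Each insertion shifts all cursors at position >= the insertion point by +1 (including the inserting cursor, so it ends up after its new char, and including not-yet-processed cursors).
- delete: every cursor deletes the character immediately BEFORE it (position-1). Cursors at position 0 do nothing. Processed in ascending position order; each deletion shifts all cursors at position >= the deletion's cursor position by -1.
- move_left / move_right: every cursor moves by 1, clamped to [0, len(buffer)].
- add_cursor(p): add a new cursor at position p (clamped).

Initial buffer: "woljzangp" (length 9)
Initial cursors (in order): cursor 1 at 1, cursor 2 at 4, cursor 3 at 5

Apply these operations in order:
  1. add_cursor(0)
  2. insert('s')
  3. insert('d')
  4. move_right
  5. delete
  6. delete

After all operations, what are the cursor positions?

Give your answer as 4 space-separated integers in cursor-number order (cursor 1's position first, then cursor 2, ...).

Answer: 2 5 6 1

Derivation:
After op 1 (add_cursor(0)): buffer="woljzangp" (len 9), cursors c4@0 c1@1 c2@4 c3@5, authorship .........
After op 2 (insert('s')): buffer="swsoljszsangp" (len 13), cursors c4@1 c1@3 c2@7 c3@9, authorship 4.1...2.3....
After op 3 (insert('d')): buffer="sdwsdoljsdzsdangp" (len 17), cursors c4@2 c1@5 c2@10 c3@13, authorship 44.11...22.33....
After op 4 (move_right): buffer="sdwsdoljsdzsdangp" (len 17), cursors c4@3 c1@6 c2@11 c3@14, authorship 44.11...22.33....
After op 5 (delete): buffer="sdsdljsdsdngp" (len 13), cursors c4@2 c1@4 c2@8 c3@10, authorship 4411..2233...
After op 6 (delete): buffer="ssljssngp" (len 9), cursors c4@1 c1@2 c2@5 c3@6, authorship 41..23...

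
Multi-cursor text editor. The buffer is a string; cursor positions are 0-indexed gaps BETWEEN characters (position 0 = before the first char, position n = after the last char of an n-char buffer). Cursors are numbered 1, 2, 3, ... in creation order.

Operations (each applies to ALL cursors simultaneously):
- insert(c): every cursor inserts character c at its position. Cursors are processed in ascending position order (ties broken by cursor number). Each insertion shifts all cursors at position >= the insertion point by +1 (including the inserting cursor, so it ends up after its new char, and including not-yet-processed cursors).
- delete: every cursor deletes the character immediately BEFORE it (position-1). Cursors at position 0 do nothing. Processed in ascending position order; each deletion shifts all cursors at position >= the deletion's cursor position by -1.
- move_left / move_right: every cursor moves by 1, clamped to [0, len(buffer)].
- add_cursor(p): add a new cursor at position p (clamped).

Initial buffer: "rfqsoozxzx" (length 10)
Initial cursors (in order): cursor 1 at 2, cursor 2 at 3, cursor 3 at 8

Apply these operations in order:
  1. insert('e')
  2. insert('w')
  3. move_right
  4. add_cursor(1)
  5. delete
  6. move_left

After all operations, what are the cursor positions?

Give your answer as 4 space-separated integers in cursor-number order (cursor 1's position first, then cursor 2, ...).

After op 1 (insert('e')): buffer="rfeqesoozxezx" (len 13), cursors c1@3 c2@5 c3@11, authorship ..1.2.....3..
After op 2 (insert('w')): buffer="rfewqewsoozxewzx" (len 16), cursors c1@4 c2@7 c3@14, authorship ..11.22.....33..
After op 3 (move_right): buffer="rfewqewsoozxewzx" (len 16), cursors c1@5 c2@8 c3@15, authorship ..11.22.....33..
After op 4 (add_cursor(1)): buffer="rfewqewsoozxewzx" (len 16), cursors c4@1 c1@5 c2@8 c3@15, authorship ..11.22.....33..
After op 5 (delete): buffer="fewewoozxewx" (len 12), cursors c4@0 c1@3 c2@5 c3@11, authorship .1122....33.
After op 6 (move_left): buffer="fewewoozxewx" (len 12), cursors c4@0 c1@2 c2@4 c3@10, authorship .1122....33.

Answer: 2 4 10 0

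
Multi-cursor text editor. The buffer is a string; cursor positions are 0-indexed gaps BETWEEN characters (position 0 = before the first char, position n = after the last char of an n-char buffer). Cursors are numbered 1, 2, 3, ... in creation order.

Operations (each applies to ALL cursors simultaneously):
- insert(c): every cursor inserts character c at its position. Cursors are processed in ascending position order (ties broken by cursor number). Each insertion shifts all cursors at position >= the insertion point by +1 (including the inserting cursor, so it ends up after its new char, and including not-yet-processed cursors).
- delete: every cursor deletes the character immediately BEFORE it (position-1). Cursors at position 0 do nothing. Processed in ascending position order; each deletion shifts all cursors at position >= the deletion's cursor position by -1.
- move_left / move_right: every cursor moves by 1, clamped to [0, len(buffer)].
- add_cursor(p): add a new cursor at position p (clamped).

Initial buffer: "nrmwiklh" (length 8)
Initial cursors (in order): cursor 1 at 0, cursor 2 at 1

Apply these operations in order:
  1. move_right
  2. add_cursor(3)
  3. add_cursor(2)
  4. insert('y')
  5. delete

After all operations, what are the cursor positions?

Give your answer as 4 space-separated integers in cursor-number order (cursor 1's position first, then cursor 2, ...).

After op 1 (move_right): buffer="nrmwiklh" (len 8), cursors c1@1 c2@2, authorship ........
After op 2 (add_cursor(3)): buffer="nrmwiklh" (len 8), cursors c1@1 c2@2 c3@3, authorship ........
After op 3 (add_cursor(2)): buffer="nrmwiklh" (len 8), cursors c1@1 c2@2 c4@2 c3@3, authorship ........
After op 4 (insert('y')): buffer="nyryymywiklh" (len 12), cursors c1@2 c2@5 c4@5 c3@7, authorship .1.24.3.....
After op 5 (delete): buffer="nrmwiklh" (len 8), cursors c1@1 c2@2 c4@2 c3@3, authorship ........

Answer: 1 2 3 2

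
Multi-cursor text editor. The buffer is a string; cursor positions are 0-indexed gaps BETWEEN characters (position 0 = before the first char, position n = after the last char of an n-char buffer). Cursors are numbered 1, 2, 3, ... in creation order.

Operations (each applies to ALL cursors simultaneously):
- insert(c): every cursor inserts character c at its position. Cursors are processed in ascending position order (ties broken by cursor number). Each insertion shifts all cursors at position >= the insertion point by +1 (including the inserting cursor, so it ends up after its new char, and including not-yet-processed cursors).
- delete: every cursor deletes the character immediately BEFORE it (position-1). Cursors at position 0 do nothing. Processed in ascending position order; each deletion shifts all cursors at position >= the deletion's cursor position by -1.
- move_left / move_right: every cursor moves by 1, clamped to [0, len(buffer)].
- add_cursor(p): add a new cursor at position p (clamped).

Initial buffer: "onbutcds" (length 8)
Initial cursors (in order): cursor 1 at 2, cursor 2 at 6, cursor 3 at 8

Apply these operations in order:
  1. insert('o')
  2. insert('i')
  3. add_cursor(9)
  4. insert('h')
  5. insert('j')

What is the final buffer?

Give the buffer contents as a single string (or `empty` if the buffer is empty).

Answer: onoihjbutcohjihjdsoihj

Derivation:
After op 1 (insert('o')): buffer="onobutcodso" (len 11), cursors c1@3 c2@8 c3@11, authorship ..1....2..3
After op 2 (insert('i')): buffer="onoibutcoidsoi" (len 14), cursors c1@4 c2@10 c3@14, authorship ..11....22..33
After op 3 (add_cursor(9)): buffer="onoibutcoidsoi" (len 14), cursors c1@4 c4@9 c2@10 c3@14, authorship ..11....22..33
After op 4 (insert('h')): buffer="onoihbutcohihdsoih" (len 18), cursors c1@5 c4@11 c2@13 c3@18, authorship ..111....2422..333
After op 5 (insert('j')): buffer="onoihjbutcohjihjdsoihj" (len 22), cursors c1@6 c4@13 c2@16 c3@22, authorship ..1111....244222..3333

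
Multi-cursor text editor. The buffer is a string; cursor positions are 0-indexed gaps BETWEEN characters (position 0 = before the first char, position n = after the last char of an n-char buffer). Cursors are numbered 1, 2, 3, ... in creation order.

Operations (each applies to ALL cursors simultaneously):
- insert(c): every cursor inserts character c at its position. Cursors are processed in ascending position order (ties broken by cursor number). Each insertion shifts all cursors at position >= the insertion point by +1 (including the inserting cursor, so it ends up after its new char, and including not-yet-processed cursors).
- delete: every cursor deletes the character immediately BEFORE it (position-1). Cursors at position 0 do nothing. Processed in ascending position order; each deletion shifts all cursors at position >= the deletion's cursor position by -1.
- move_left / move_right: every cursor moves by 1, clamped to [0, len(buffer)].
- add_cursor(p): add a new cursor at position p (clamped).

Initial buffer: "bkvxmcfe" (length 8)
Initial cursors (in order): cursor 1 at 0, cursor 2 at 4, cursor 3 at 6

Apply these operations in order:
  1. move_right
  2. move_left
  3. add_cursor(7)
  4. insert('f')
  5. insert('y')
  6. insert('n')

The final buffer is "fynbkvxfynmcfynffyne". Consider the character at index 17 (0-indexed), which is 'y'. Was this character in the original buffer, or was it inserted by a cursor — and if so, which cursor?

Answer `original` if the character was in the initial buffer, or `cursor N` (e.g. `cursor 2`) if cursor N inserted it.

After op 1 (move_right): buffer="bkvxmcfe" (len 8), cursors c1@1 c2@5 c3@7, authorship ........
After op 2 (move_left): buffer="bkvxmcfe" (len 8), cursors c1@0 c2@4 c3@6, authorship ........
After op 3 (add_cursor(7)): buffer="bkvxmcfe" (len 8), cursors c1@0 c2@4 c3@6 c4@7, authorship ........
After op 4 (insert('f')): buffer="fbkvxfmcfffe" (len 12), cursors c1@1 c2@6 c3@9 c4@11, authorship 1....2..3.4.
After op 5 (insert('y')): buffer="fybkvxfymcfyffye" (len 16), cursors c1@2 c2@8 c3@12 c4@15, authorship 11....22..33.44.
After op 6 (insert('n')): buffer="fynbkvxfynmcfynffyne" (len 20), cursors c1@3 c2@10 c3@15 c4@19, authorship 111....222..333.444.
Authorship (.=original, N=cursor N): 1 1 1 . . . . 2 2 2 . . 3 3 3 . 4 4 4 .
Index 17: author = 4

Answer: cursor 4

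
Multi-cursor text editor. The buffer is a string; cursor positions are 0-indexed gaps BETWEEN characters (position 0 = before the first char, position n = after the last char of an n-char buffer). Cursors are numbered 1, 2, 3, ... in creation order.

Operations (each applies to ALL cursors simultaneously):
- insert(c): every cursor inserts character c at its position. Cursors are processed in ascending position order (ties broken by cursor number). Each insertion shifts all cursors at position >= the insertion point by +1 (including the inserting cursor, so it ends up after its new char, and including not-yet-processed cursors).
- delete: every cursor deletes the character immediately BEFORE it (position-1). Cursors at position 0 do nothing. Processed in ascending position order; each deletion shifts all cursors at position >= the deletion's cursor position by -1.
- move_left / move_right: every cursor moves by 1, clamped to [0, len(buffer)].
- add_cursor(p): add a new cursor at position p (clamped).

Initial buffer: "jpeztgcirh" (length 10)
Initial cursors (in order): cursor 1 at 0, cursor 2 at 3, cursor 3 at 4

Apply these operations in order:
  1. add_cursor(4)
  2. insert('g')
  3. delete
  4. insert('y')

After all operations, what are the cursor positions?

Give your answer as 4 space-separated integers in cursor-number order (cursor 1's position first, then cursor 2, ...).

After op 1 (add_cursor(4)): buffer="jpeztgcirh" (len 10), cursors c1@0 c2@3 c3@4 c4@4, authorship ..........
After op 2 (insert('g')): buffer="gjpegzggtgcirh" (len 14), cursors c1@1 c2@5 c3@8 c4@8, authorship 1...2.34......
After op 3 (delete): buffer="jpeztgcirh" (len 10), cursors c1@0 c2@3 c3@4 c4@4, authorship ..........
After op 4 (insert('y')): buffer="yjpeyzyytgcirh" (len 14), cursors c1@1 c2@5 c3@8 c4@8, authorship 1...2.34......

Answer: 1 5 8 8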